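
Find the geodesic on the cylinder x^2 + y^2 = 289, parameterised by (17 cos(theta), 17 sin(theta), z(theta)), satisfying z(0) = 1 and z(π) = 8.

Parameterise the cylinder of radius R = 17 as
    r(θ) = (17 cos θ, 17 sin θ, z(θ)).
The arc-length element is
    ds = sqrt(289 + (dz/dθ)^2) dθ,
so the Lagrangian is L = sqrt(289 + z'^2).
L depends on z' only, not on z or θ, so ∂L/∂z = 0 and
    ∂L/∂z' = z' / sqrt(289 + z'^2).
The Euler-Lagrange equation gives
    d/dθ( z' / sqrt(289 + z'^2) ) = 0,
so z' is constant. Integrating once:
    z(θ) = a θ + b,
a helix on the cylinder (a straight line when the cylinder is unrolled). The constants a, b are determined by the endpoint conditions.
With endpoint conditions z(0) = 1 and z(π) = 8: from z(0) = b we get b = 1, and a·π + 1 = 8 gives a = 7/π, so
    z(θ) = (7/π) θ + 1.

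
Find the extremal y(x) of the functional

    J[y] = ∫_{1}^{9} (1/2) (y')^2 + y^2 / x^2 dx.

The Lagrangian is L = (1/2) (y')^2 + y^2 / x^2.
Compute ∂L/∂y = 2y/x^2, ∂L/∂y' = y'.
The Euler-Lagrange equation d/dx(∂L/∂y') − ∂L/∂y = 0 reduces to
    y'' − 2/x^2 · y = 0  (x > 0).
Its general solution is
    y(x) = A x^2 + B / x,
with A, B fixed by the endpoint conditions.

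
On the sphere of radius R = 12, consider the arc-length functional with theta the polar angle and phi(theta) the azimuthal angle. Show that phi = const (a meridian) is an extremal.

On the sphere of radius R = 12 with spherical coordinates (θ, φ), the induced metric is
    ds^2 = 144(dθ^2 + sin^2(θ) dφ^2).
Using θ as the parameter, the arc-length functional becomes
    J[φ] = ∫ 12 sqrt(1 + sin^2(θ) (dφ/dθ)^2) dθ.
So L = 12 sqrt(1 + sin^2(θ) φ'^2). Compute
    ∂L/∂φ = 0  (L has no explicit φ dependence),
    ∂L/∂φ' = 12 sin^2(θ) φ' / sqrt(1 + sin^2(θ) φ'^2).
For the candidate φ(θ) = c (constant), φ' = 0, so ∂L/∂φ' evaluated along the candidate vanishes, and ∂L/∂φ is identically zero. Hence
    d/dθ(∂L/∂φ') − ∂L/∂φ = 0
is satisfied. Therefore meridians φ = const are extremals of arc length — they are geodesics on the sphere.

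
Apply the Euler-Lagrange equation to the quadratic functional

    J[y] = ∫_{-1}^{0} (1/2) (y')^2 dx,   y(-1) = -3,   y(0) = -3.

The Lagrangian is L = (1/2) (y')^2.
Compute ∂L/∂y = 0, ∂L/∂y' = y'.
The Euler-Lagrange equation d/dx(∂L/∂y') − ∂L/∂y = 0 reduces to
    y'' = 0.
Its general solution is
    y(x) = A x + B,
with A, B fixed by the endpoint conditions.
Applying the endpoint conditions y(-1) = -3 and y(0) = -3: solve A·-1 + B = -3 and A·0 + B = -3. Subtracting gives A(0 − -1) = -3 − -3, so A = 0, and B = -3 − A·-1 = -3. Therefore
    y(x) = -3.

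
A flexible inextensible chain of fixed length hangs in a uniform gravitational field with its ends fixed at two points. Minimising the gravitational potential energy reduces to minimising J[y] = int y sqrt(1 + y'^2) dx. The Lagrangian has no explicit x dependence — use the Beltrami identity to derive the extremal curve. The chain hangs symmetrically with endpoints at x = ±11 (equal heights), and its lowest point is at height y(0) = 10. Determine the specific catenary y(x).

The Lagrangian L(y, y') = y sqrt(1 + y'^2) has no explicit x dependence, so the Beltrami identity applies:
    L − y' ∂L/∂y' = C.
Compute ∂L/∂y' = y · y' / sqrt(1 + y'^2). Then
    L − y' ∂L/∂y'
    = y sqrt(1 + y'^2) − y · y'^2 / sqrt(1 + y'^2)
    = y (1 + y'^2 − y'^2) / sqrt(1 + y'^2)
    = y / sqrt(1 + y'^2) = C.
Squaring gives y^2 = C^2 (1 + y'^2), i.e.
    y'^2 = y^2 / C^2 − 1.
Separating variables,
    dy / sqrt(y^2 − C^2) = dx / C,
and integrating gives arccosh(y / C) = (x − a)/C, so
    y(x) = C cosh((x − a)/C),
the catenary. The constants C and a are fixed by the two endpoint conditions (and, for the hanging-chain problem, the length constraint selects C).
Now fit the given data. The endpoints x = ±11 are symmetric at equal height, so the catenary is even about its minimum: a = 0 and y(x) = C cosh(x/C). The lowest point is y(0) = C cosh(0) = C, and we are told y(0) = 10, so C = 10. Therefore
    y(x) = 10 cosh(x/10),
and at the endpoints
    y(±11) = 10 cosh(11/10).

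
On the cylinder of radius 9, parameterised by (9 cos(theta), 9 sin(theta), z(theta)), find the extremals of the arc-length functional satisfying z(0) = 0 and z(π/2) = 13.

Parameterise the cylinder of radius R = 9 as
    r(θ) = (9 cos θ, 9 sin θ, z(θ)).
The arc-length element is
    ds = sqrt(81 + (dz/dθ)^2) dθ,
so the Lagrangian is L = sqrt(81 + z'^2).
L depends on z' only, not on z or θ, so ∂L/∂z = 0 and
    ∂L/∂z' = z' / sqrt(81 + z'^2).
The Euler-Lagrange equation gives
    d/dθ( z' / sqrt(81 + z'^2) ) = 0,
so z' is constant. Integrating once:
    z(θ) = a θ + b,
a helix on the cylinder (a straight line when the cylinder is unrolled). The constants a, b are determined by the endpoint conditions.
With endpoint conditions z(0) = 0 and z(π/2) = 13: from z(0) = b we get b = 0, and a·π/2 + 0 = 13 gives a = 26/π, so
    z(θ) = (26/π) θ.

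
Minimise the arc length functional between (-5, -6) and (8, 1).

Arc-length functional: J[y] = ∫ sqrt(1 + (y')^2) dx.
Lagrangian L = sqrt(1 + (y')^2) has no explicit y dependence, so ∂L/∂y = 0 and the Euler-Lagrange equation gives
    d/dx( y' / sqrt(1 + (y')^2) ) = 0  ⇒  y' / sqrt(1 + (y')^2) = const.
Hence y' is constant, so y(x) is affine.
Fitting the endpoints (-5, -6) and (8, 1):
    slope m = (1 − (-6)) / (8 − (-5)) = 7/13,
    intercept c = (-6) − m·(-5) = -43/13.
Extremal: y(x) = (7/13) x - 43/13.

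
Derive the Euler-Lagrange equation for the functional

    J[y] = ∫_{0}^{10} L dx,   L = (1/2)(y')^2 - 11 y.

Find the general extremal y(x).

The Lagrangian is L = (1/2)(y')^2 - 11 y.
∂L/∂y = -11.
∂L/∂y' = y'.
The Euler-Lagrange equation d/dx(∂L/∂y') − ∂L/∂y = 0 becomes:
    y'' + 11 = 0
General solution: y(x) = -(11/2) x^2 + A x + B, where A and B are arbitrary constants fixed by the endpoint conditions.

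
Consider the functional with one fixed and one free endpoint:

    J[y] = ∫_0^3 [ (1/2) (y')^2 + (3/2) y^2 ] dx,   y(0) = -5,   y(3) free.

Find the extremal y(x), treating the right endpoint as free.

The Lagrangian L = (1/2) (y')^2 + (3/2) y^2 gives
    ∂L/∂y = 3 y,   ∂L/∂y' = y'.
Euler-Lagrange: y'' − 3 y = 0.
With k = sqrt(3), the general solution is
    y(x) = A cosh(sqrt(3) x) + B sinh(sqrt(3) x).
Fixed left endpoint y(0) = -5 ⇒ A = -5.
The right endpoint x = 3 is free, so the natural (transversality) condition is ∂L/∂y' |_{x=3} = 0, i.e. y'(3) = 0.
Compute y'(x) = A k sinh(k x) + B k cosh(k x), so
    y'(3) = A k sinh(k·3) + B k cosh(k·3) = 0
    ⇒ B = −A tanh(k·3) = 5 tanh(sqrt(3)·3).
Therefore the extremal is
    y(x) = −5 cosh(sqrt(3) x) + 5 tanh(sqrt(3)·3) sinh(sqrt(3) x).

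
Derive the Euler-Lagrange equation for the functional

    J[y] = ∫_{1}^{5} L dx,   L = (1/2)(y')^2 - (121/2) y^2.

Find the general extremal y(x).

The Lagrangian is L = (1/2)(y')^2 - (121/2) y^2.
∂L/∂y = -121y.
∂L/∂y' = y'.
The Euler-Lagrange equation d/dx(∂L/∂y') − ∂L/∂y = 0 becomes:
    y'' + 121 y = 0
General solution: y(x) = A sin(11x) + B cos(11x), where A and B are arbitrary constants fixed by the endpoint conditions.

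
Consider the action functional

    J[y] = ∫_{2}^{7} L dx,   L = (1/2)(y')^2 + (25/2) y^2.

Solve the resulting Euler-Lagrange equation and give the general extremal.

The Lagrangian is L = (1/2)(y')^2 + (25/2) y^2.
∂L/∂y = 25y.
∂L/∂y' = y'.
The Euler-Lagrange equation d/dx(∂L/∂y') − ∂L/∂y = 0 becomes:
    y'' - 25 y = 0
General solution: y(x) = A e^(5x) + B e^(-5x), where A and B are arbitrary constants fixed by the endpoint conditions.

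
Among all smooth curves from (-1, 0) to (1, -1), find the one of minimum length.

Arc-length functional: J[y] = ∫ sqrt(1 + (y')^2) dx.
Lagrangian L = sqrt(1 + (y')^2) has no explicit y dependence, so ∂L/∂y = 0 and the Euler-Lagrange equation gives
    d/dx( y' / sqrt(1 + (y')^2) ) = 0  ⇒  y' / sqrt(1 + (y')^2) = const.
Hence y' is constant, so y(x) is affine.
Fitting the endpoints (-1, 0) and (1, -1):
    slope m = ((-1) − 0) / (1 − (-1)) = -1/2,
    intercept c = 0 − m·(-1) = -1/2.
Extremal: y(x) = (-1/2) x - 1/2.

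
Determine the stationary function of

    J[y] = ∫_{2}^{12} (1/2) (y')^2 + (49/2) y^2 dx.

The Lagrangian is L = (1/2) (y')^2 + (49/2) y^2.
Compute ∂L/∂y = 49y, ∂L/∂y' = y'.
The Euler-Lagrange equation d/dx(∂L/∂y') − ∂L/∂y = 0 reduces to
    y'' − 49 y = 0.
Its general solution is
    y(x) = A e^(7x) + B e^(−7x),
with A, B fixed by the endpoint conditions.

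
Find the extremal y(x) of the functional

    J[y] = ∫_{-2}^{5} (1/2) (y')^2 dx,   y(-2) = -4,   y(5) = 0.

The Lagrangian is L = (1/2) (y')^2.
Compute ∂L/∂y = 0, ∂L/∂y' = y'.
The Euler-Lagrange equation d/dx(∂L/∂y') − ∂L/∂y = 0 reduces to
    y'' = 0.
Its general solution is
    y(x) = A x + B,
with A, B fixed by the endpoint conditions.
Applying the endpoint conditions y(-2) = -4 and y(5) = 0: solve A·-2 + B = -4 and A·5 + B = 0. Subtracting gives A(5 − -2) = 0 − -4, so A = 4/7, and B = -4 − A·-2 = -20/7. Therefore
    y(x) = (4/7) x - 20/7.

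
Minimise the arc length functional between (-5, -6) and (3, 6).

Arc-length functional: J[y] = ∫ sqrt(1 + (y')^2) dx.
Lagrangian L = sqrt(1 + (y')^2) has no explicit y dependence, so ∂L/∂y = 0 and the Euler-Lagrange equation gives
    d/dx( y' / sqrt(1 + (y')^2) ) = 0  ⇒  y' / sqrt(1 + (y')^2) = const.
Hence y' is constant, so y(x) is affine.
Fitting the endpoints (-5, -6) and (3, 6):
    slope m = (6 − (-6)) / (3 − (-5)) = 3/2,
    intercept c = (-6) − m·(-5) = 3/2.
Extremal: y(x) = (3/2) x + 3/2.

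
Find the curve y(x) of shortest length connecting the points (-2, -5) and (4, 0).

Arc-length functional: J[y] = ∫ sqrt(1 + (y')^2) dx.
Lagrangian L = sqrt(1 + (y')^2) has no explicit y dependence, so ∂L/∂y = 0 and the Euler-Lagrange equation gives
    d/dx( y' / sqrt(1 + (y')^2) ) = 0  ⇒  y' / sqrt(1 + (y')^2) = const.
Hence y' is constant, so y(x) is affine.
Fitting the endpoints (-2, -5) and (4, 0):
    slope m = (0 − (-5)) / (4 − (-2)) = 5/6,
    intercept c = (-5) − m·(-2) = -10/3.
Extremal: y(x) = (5/6) x - 10/3.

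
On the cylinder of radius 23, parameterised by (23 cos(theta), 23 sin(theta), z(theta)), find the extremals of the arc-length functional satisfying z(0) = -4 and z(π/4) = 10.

Parameterise the cylinder of radius R = 23 as
    r(θ) = (23 cos θ, 23 sin θ, z(θ)).
The arc-length element is
    ds = sqrt(529 + (dz/dθ)^2) dθ,
so the Lagrangian is L = sqrt(529 + z'^2).
L depends on z' only, not on z or θ, so ∂L/∂z = 0 and
    ∂L/∂z' = z' / sqrt(529 + z'^2).
The Euler-Lagrange equation gives
    d/dθ( z' / sqrt(529 + z'^2) ) = 0,
so z' is constant. Integrating once:
    z(θ) = a θ + b,
a helix on the cylinder (a straight line when the cylinder is unrolled). The constants a, b are determined by the endpoint conditions.
With endpoint conditions z(0) = -4 and z(π/4) = 10: from z(0) = b we get b = -4, and a·π/4 + -4 = 10 gives a = 56/π, so
    z(θ) = (56/π) θ − 4.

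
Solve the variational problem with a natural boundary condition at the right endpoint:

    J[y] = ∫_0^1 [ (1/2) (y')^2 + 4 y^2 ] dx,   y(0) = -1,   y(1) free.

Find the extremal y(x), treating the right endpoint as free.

The Lagrangian L = (1/2) (y')^2 + 4 y^2 gives
    ∂L/∂y = 8 y,   ∂L/∂y' = y'.
Euler-Lagrange: y'' − 8 y = 0.
With k = sqrt(8), the general solution is
    y(x) = A cosh(sqrt(8) x) + B sinh(sqrt(8) x).
Fixed left endpoint y(0) = -1 ⇒ A = -1.
The right endpoint x = 1 is free, so the natural (transversality) condition is ∂L/∂y' |_{x=1} = 0, i.e. y'(1) = 0.
Compute y'(x) = A k sinh(k x) + B k cosh(k x), so
    y'(1) = A k sinh(k·1) + B k cosh(k·1) = 0
    ⇒ B = −A tanh(k·1) = tanh(sqrt(8)·1).
Therefore the extremal is
    y(x) = −cosh(sqrt(8) x) + tanh(sqrt(8)·1) sinh(sqrt(8) x).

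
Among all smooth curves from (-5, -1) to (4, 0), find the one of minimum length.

Arc-length functional: J[y] = ∫ sqrt(1 + (y')^2) dx.
Lagrangian L = sqrt(1 + (y')^2) has no explicit y dependence, so ∂L/∂y = 0 and the Euler-Lagrange equation gives
    d/dx( y' / sqrt(1 + (y')^2) ) = 0  ⇒  y' / sqrt(1 + (y')^2) = const.
Hence y' is constant, so y(x) is affine.
Fitting the endpoints (-5, -1) and (4, 0):
    slope m = (0 − (-1)) / (4 − (-5)) = 1/9,
    intercept c = (-1) − m·(-5) = -4/9.
Extremal: y(x) = (1/9) x - 4/9.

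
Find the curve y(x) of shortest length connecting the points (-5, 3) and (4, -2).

Arc-length functional: J[y] = ∫ sqrt(1 + (y')^2) dx.
Lagrangian L = sqrt(1 + (y')^2) has no explicit y dependence, so ∂L/∂y = 0 and the Euler-Lagrange equation gives
    d/dx( y' / sqrt(1 + (y')^2) ) = 0  ⇒  y' / sqrt(1 + (y')^2) = const.
Hence y' is constant, so y(x) is affine.
Fitting the endpoints (-5, 3) and (4, -2):
    slope m = ((-2) − 3) / (4 − (-5)) = -5/9,
    intercept c = 3 − m·(-5) = 2/9.
Extremal: y(x) = (-5/9) x + 2/9.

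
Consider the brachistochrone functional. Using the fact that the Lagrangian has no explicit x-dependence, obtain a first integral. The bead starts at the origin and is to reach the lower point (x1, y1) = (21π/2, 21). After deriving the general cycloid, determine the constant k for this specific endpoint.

The Lagrangian L = sqrt((1 + y'^2) / y) has no explicit x dependence, so the Beltrami identity applies:
    L − y' ∂L/∂y' = C.
Compute ∂L/∂y' = y' / sqrt(y (1 + y'^2)).
Substitute:
    sqrt((1 + y'^2)/y) − y'·y' / sqrt(y (1 + y'^2))
    = (1 + y'^2) / sqrt(y (1 + y'^2)) − y'^2 / sqrt(y (1 + y'^2))
    = 1 / sqrt(y (1 + y'^2)) = C.
Squaring and rearranging gives the first integral
    y (1 + y'^2) = 1/C^2 =: k   (constant).
Solving this first-order ODE by the substitution
    y = (k/2)(1 − cos θ)
yields the cycloid parameterisation
    x(θ) = (k/2)(θ − sin θ),   y(θ) = (k/2)(1 − cos θ).
The constant k is fixed by the endpoint condition.
Now fit the given lower endpoint (x1, y1) = (21π/2, 21). At the bottom of the first arch (θ = π), the parametric equations give
    y(π) = (k/2)(1 − cos π) = k,
    x(π) = (k/2)(π − sin π) = kπ/2.
Matching y(π) = 21 gives k = 21, consistent with x(π) = 21π/2. Therefore the specific cycloid is
    x(θ) = (21/2)(θ − sin θ),   y(θ) = (21/2)(1 − cos θ).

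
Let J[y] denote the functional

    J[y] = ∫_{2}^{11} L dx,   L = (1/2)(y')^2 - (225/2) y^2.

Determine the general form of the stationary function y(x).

The Lagrangian is L = (1/2)(y')^2 - (225/2) y^2.
∂L/∂y = -225y.
∂L/∂y' = y'.
The Euler-Lagrange equation d/dx(∂L/∂y') − ∂L/∂y = 0 becomes:
    y'' + 225 y = 0
General solution: y(x) = A sin(15x) + B cos(15x), where A and B are arbitrary constants fixed by the endpoint conditions.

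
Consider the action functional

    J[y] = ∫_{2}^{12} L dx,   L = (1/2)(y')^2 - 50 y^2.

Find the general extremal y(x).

The Lagrangian is L = (1/2)(y')^2 - 50 y^2.
∂L/∂y = -100y.
∂L/∂y' = y'.
The Euler-Lagrange equation d/dx(∂L/∂y') − ∂L/∂y = 0 becomes:
    y'' + 100 y = 0
General solution: y(x) = A sin(10x) + B cos(10x), where A and B are arbitrary constants fixed by the endpoint conditions.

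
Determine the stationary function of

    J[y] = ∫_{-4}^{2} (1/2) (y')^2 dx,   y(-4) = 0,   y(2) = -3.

The Lagrangian is L = (1/2) (y')^2.
Compute ∂L/∂y = 0, ∂L/∂y' = y'.
The Euler-Lagrange equation d/dx(∂L/∂y') − ∂L/∂y = 0 reduces to
    y'' = 0.
Its general solution is
    y(x) = A x + B,
with A, B fixed by the endpoint conditions.
Applying the endpoint conditions y(-4) = 0 and y(2) = -3: solve A·-4 + B = 0 and A·2 + B = -3. Subtracting gives A(2 − -4) = -3 − 0, so A = -1/2, and B = 0 − A·-4 = -2. Therefore
    y(x) = (-1/2) x - 2.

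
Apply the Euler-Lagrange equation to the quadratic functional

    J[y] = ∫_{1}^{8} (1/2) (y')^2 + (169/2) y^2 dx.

The Lagrangian is L = (1/2) (y')^2 + (169/2) y^2.
Compute ∂L/∂y = 169y, ∂L/∂y' = y'.
The Euler-Lagrange equation d/dx(∂L/∂y') − ∂L/∂y = 0 reduces to
    y'' − 169 y = 0.
Its general solution is
    y(x) = A e^(13x) + B e^(−13x),
with A, B fixed by the endpoint conditions.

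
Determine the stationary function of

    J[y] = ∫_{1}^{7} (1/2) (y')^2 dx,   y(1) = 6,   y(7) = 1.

The Lagrangian is L = (1/2) (y')^2.
Compute ∂L/∂y = 0, ∂L/∂y' = y'.
The Euler-Lagrange equation d/dx(∂L/∂y') − ∂L/∂y = 0 reduces to
    y'' = 0.
Its general solution is
    y(x) = A x + B,
with A, B fixed by the endpoint conditions.
Applying the endpoint conditions y(1) = 6 and y(7) = 1: solve A·1 + B = 6 and A·7 + B = 1. Subtracting gives A(7 − 1) = 1 − 6, so A = -5/6, and B = 6 − A·1 = 41/6. Therefore
    y(x) = (-5/6) x + 41/6.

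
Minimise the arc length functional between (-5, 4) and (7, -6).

Arc-length functional: J[y] = ∫ sqrt(1 + (y')^2) dx.
Lagrangian L = sqrt(1 + (y')^2) has no explicit y dependence, so ∂L/∂y = 0 and the Euler-Lagrange equation gives
    d/dx( y' / sqrt(1 + (y')^2) ) = 0  ⇒  y' / sqrt(1 + (y')^2) = const.
Hence y' is constant, so y(x) is affine.
Fitting the endpoints (-5, 4) and (7, -6):
    slope m = ((-6) − 4) / (7 − (-5)) = -5/6,
    intercept c = 4 − m·(-5) = -1/6.
Extremal: y(x) = (-5/6) x - 1/6.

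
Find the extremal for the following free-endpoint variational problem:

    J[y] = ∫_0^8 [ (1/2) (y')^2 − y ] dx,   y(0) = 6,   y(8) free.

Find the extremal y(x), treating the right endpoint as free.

The Lagrangian L = (1/2) (y')^2 − y gives
    ∂L/∂y = −1,   ∂L/∂y' = y'.
Euler-Lagrange: d/dx(y') − (−1) = 0, i.e. y'' + 1 = 0, so
    y(x) = −(1/2) x^2 + C1 x + C2.
Fixed left endpoint y(0) = 6 ⇒ C2 = 6.
The right endpoint x = 8 is free, so the natural (transversality) condition is ∂L/∂y' |_{x=8} = 0, i.e. y'(8) = 0.
Compute y'(x) = −1 x + C1, so y'(8) = −8 + C1 = 0 ⇒ C1 = 8.
Therefore the extremal is
    y(x) = −x^2/2 + 8 x + 6.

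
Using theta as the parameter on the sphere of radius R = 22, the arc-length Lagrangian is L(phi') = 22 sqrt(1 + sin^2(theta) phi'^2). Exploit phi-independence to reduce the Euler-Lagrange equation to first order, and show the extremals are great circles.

On the sphere of radius R = 22 with spherical coordinates (θ, φ), the induced metric is
    ds^2 = 484(dθ^2 + sin^2(θ) dφ^2).
Parameterise by θ; the arc-length functional is
    J[φ] = ∫ 22 sqrt(1 + sin^2(θ) (dφ/dθ)^2) dθ,
so L = 22 sqrt(1 + sin^2(θ) φ'^2). Compute
    ∂L/∂φ = 0  (L has no explicit φ dependence),
    ∂L/∂φ' = 22 sin^2(θ) φ' / sqrt(1 + sin^2(θ) φ'^2).
Since ∂L/∂φ = 0, the Euler-Lagrange equation
    d/dθ(∂L/∂φ') − ∂L/∂φ = 0
reduces to d/dθ(∂L/∂φ') = 0, i.e. the momentum conjugate to φ is conserved:
    22 sin^2(θ) φ' / sqrt(1 + sin^2(θ) φ'^2) = C.
The overall factor of 22 is constant, so dividing through gives Clairaut's relation sin^2(θ) φ' / sqrt(1 + sin^2(θ) φ'^2) = C' (with C' = C/22). Solving for φ' and integrating gives the great-circle family
    cot(θ) = A cos(φ − φ_0),
i.e. the intersection of the sphere with a plane through the origin. The two constants A and φ_0 (equivalently C and one phase) are fixed by the two endpoint conditions.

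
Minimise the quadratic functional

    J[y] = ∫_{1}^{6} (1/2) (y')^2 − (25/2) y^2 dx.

The Lagrangian is L = (1/2) (y')^2 − (25/2) y^2.
Compute ∂L/∂y = -25y, ∂L/∂y' = y'.
The Euler-Lagrange equation d/dx(∂L/∂y') − ∂L/∂y = 0 reduces to
    y'' + 25 y = 0.
Its general solution is
    y(x) = A sin(5x) + B cos(5x),
with A, B fixed by the endpoint conditions.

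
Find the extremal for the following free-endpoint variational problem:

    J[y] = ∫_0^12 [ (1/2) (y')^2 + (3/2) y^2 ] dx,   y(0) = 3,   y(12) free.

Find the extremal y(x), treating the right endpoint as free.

The Lagrangian L = (1/2) (y')^2 + (3/2) y^2 gives
    ∂L/∂y = 3 y,   ∂L/∂y' = y'.
Euler-Lagrange: y'' − 3 y = 0.
With k = sqrt(3), the general solution is
    y(x) = A cosh(sqrt(3) x) + B sinh(sqrt(3) x).
Fixed left endpoint y(0) = 3 ⇒ A = 3.
The right endpoint x = 12 is free, so the natural (transversality) condition is ∂L/∂y' |_{x=12} = 0, i.e. y'(12) = 0.
Compute y'(x) = A k sinh(k x) + B k cosh(k x), so
    y'(12) = A k sinh(k·12) + B k cosh(k·12) = 0
    ⇒ B = −A tanh(k·12) = − 3 tanh(sqrt(3)·12).
Therefore the extremal is
    y(x) = 3 cosh(sqrt(3) x) − 3 tanh(sqrt(3)·12) sinh(sqrt(3) x).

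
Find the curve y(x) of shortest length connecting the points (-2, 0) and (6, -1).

Arc-length functional: J[y] = ∫ sqrt(1 + (y')^2) dx.
Lagrangian L = sqrt(1 + (y')^2) has no explicit y dependence, so ∂L/∂y = 0 and the Euler-Lagrange equation gives
    d/dx( y' / sqrt(1 + (y')^2) ) = 0  ⇒  y' / sqrt(1 + (y')^2) = const.
Hence y' is constant, so y(x) is affine.
Fitting the endpoints (-2, 0) and (6, -1):
    slope m = ((-1) − 0) / (6 − (-2)) = -1/8,
    intercept c = 0 − m·(-2) = -1/4.
Extremal: y(x) = (-1/8) x - 1/4.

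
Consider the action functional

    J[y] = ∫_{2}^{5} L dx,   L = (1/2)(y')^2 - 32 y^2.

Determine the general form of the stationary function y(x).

The Lagrangian is L = (1/2)(y')^2 - 32 y^2.
∂L/∂y = -64y.
∂L/∂y' = y'.
The Euler-Lagrange equation d/dx(∂L/∂y') − ∂L/∂y = 0 becomes:
    y'' + 64 y = 0
General solution: y(x) = A sin(8x) + B cos(8x), where A and B are arbitrary constants fixed by the endpoint conditions.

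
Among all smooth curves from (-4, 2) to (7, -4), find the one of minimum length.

Arc-length functional: J[y] = ∫ sqrt(1 + (y')^2) dx.
Lagrangian L = sqrt(1 + (y')^2) has no explicit y dependence, so ∂L/∂y = 0 and the Euler-Lagrange equation gives
    d/dx( y' / sqrt(1 + (y')^2) ) = 0  ⇒  y' / sqrt(1 + (y')^2) = const.
Hence y' is constant, so y(x) is affine.
Fitting the endpoints (-4, 2) and (7, -4):
    slope m = ((-4) − 2) / (7 − (-4)) = -6/11,
    intercept c = 2 − m·(-4) = -2/11.
Extremal: y(x) = (-6/11) x - 2/11.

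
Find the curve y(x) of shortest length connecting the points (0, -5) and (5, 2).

Arc-length functional: J[y] = ∫ sqrt(1 + (y')^2) dx.
Lagrangian L = sqrt(1 + (y')^2) has no explicit y dependence, so ∂L/∂y = 0 and the Euler-Lagrange equation gives
    d/dx( y' / sqrt(1 + (y')^2) ) = 0  ⇒  y' / sqrt(1 + (y')^2) = const.
Hence y' is constant, so y(x) is affine.
Fitting the endpoints (0, -5) and (5, 2):
    slope m = (2 − (-5)) / (5 − 0) = 7/5,
    intercept c = (-5) − m·0 = -5.
Extremal: y(x) = (7/5) x - 5.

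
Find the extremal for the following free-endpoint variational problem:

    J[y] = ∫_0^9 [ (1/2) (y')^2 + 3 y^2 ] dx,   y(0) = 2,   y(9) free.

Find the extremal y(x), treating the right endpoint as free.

The Lagrangian L = (1/2) (y')^2 + 3 y^2 gives
    ∂L/∂y = 6 y,   ∂L/∂y' = y'.
Euler-Lagrange: y'' − 6 y = 0.
With k = sqrt(6), the general solution is
    y(x) = A cosh(sqrt(6) x) + B sinh(sqrt(6) x).
Fixed left endpoint y(0) = 2 ⇒ A = 2.
The right endpoint x = 9 is free, so the natural (transversality) condition is ∂L/∂y' |_{x=9} = 0, i.e. y'(9) = 0.
Compute y'(x) = A k sinh(k x) + B k cosh(k x), so
    y'(9) = A k sinh(k·9) + B k cosh(k·9) = 0
    ⇒ B = −A tanh(k·9) = − 2 tanh(sqrt(6)·9).
Therefore the extremal is
    y(x) = 2 cosh(sqrt(6) x) − 2 tanh(sqrt(6)·9) sinh(sqrt(6) x).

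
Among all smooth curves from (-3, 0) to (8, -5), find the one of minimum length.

Arc-length functional: J[y] = ∫ sqrt(1 + (y')^2) dx.
Lagrangian L = sqrt(1 + (y')^2) has no explicit y dependence, so ∂L/∂y = 0 and the Euler-Lagrange equation gives
    d/dx( y' / sqrt(1 + (y')^2) ) = 0  ⇒  y' / sqrt(1 + (y')^2) = const.
Hence y' is constant, so y(x) is affine.
Fitting the endpoints (-3, 0) and (8, -5):
    slope m = ((-5) − 0) / (8 − (-3)) = -5/11,
    intercept c = 0 − m·(-3) = -15/11.
Extremal: y(x) = (-5/11) x - 15/11.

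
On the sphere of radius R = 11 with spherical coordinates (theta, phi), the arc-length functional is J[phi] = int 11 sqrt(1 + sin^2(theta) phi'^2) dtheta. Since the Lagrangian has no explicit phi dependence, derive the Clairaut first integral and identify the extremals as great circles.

On the sphere of radius R = 11 with spherical coordinates (θ, φ), the induced metric is
    ds^2 = 121(dθ^2 + sin^2(θ) dφ^2).
Parameterise by θ; the arc-length functional is
    J[φ] = ∫ 11 sqrt(1 + sin^2(θ) (dφ/dθ)^2) dθ,
so L = 11 sqrt(1 + sin^2(θ) φ'^2). Compute
    ∂L/∂φ = 0  (L has no explicit φ dependence),
    ∂L/∂φ' = 11 sin^2(θ) φ' / sqrt(1 + sin^2(θ) φ'^2).
Since ∂L/∂φ = 0, the Euler-Lagrange equation
    d/dθ(∂L/∂φ') − ∂L/∂φ = 0
reduces to d/dθ(∂L/∂φ') = 0, i.e. the momentum conjugate to φ is conserved:
    11 sin^2(θ) φ' / sqrt(1 + sin^2(θ) φ'^2) = C.
The overall factor of 11 is constant, so dividing through gives Clairaut's relation sin^2(θ) φ' / sqrt(1 + sin^2(θ) φ'^2) = C' (with C' = C/11). Solving for φ' and integrating gives the great-circle family
    cot(θ) = A cos(φ − φ_0),
i.e. the intersection of the sphere with a plane through the origin. The two constants A and φ_0 (equivalently C and one phase) are fixed by the two endpoint conditions.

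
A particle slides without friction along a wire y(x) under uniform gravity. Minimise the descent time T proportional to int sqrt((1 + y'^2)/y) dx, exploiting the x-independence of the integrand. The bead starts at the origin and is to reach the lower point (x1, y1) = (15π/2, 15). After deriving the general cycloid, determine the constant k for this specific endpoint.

The Lagrangian L = sqrt((1 + y'^2) / y) has no explicit x dependence, so the Beltrami identity applies:
    L − y' ∂L/∂y' = C.
Compute ∂L/∂y' = y' / sqrt(y (1 + y'^2)).
Substitute:
    sqrt((1 + y'^2)/y) − y'·y' / sqrt(y (1 + y'^2))
    = (1 + y'^2) / sqrt(y (1 + y'^2)) − y'^2 / sqrt(y (1 + y'^2))
    = 1 / sqrt(y (1 + y'^2)) = C.
Squaring and rearranging gives the first integral
    y (1 + y'^2) = 1/C^2 =: k   (constant).
Solving this first-order ODE by the substitution
    y = (k/2)(1 − cos θ)
yields the cycloid parameterisation
    x(θ) = (k/2)(θ − sin θ),   y(θ) = (k/2)(1 − cos θ).
The constant k is fixed by the endpoint condition.
Now fit the given lower endpoint (x1, y1) = (15π/2, 15). At the bottom of the first arch (θ = π), the parametric equations give
    y(π) = (k/2)(1 − cos π) = k,
    x(π) = (k/2)(π − sin π) = kπ/2.
Matching y(π) = 15 gives k = 15, consistent with x(π) = 15π/2. Therefore the specific cycloid is
    x(θ) = (15/2)(θ − sin θ),   y(θ) = (15/2)(1 − cos θ).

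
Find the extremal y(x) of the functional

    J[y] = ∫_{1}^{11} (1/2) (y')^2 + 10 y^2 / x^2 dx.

The Lagrangian is L = (1/2) (y')^2 + 10 y^2 / x^2.
Compute ∂L/∂y = 20y/x^2, ∂L/∂y' = y'.
The Euler-Lagrange equation d/dx(∂L/∂y') − ∂L/∂y = 0 reduces to
    y'' − 20/x^2 · y = 0  (x > 0).
Its general solution is
    y(x) = A x^5 + B x^(-4),
with A, B fixed by the endpoint conditions.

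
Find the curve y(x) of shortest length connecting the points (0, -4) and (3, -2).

Arc-length functional: J[y] = ∫ sqrt(1 + (y')^2) dx.
Lagrangian L = sqrt(1 + (y')^2) has no explicit y dependence, so ∂L/∂y = 0 and the Euler-Lagrange equation gives
    d/dx( y' / sqrt(1 + (y')^2) ) = 0  ⇒  y' / sqrt(1 + (y')^2) = const.
Hence y' is constant, so y(x) is affine.
Fitting the endpoints (0, -4) and (3, -2):
    slope m = ((-2) − (-4)) / (3 − 0) = 2/3,
    intercept c = (-4) − m·0 = -4.
Extremal: y(x) = (2/3) x - 4.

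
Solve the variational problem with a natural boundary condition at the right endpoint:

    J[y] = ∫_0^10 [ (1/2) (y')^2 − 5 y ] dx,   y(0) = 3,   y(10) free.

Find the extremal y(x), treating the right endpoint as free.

The Lagrangian L = (1/2) (y')^2 − 5 y gives
    ∂L/∂y = −5,   ∂L/∂y' = y'.
Euler-Lagrange: d/dx(y') − (−5) = 0, i.e. y'' + 5 = 0, so
    y(x) = −(5/2) x^2 + C1 x + C2.
Fixed left endpoint y(0) = 3 ⇒ C2 = 3.
The right endpoint x = 10 is free, so the natural (transversality) condition is ∂L/∂y' |_{x=10} = 0, i.e. y'(10) = 0.
Compute y'(x) = −5 x + C1, so y'(10) = −50 + C1 = 0 ⇒ C1 = 50.
Therefore the extremal is
    y(x) = −(5/2) x^2 + 50 x + 3.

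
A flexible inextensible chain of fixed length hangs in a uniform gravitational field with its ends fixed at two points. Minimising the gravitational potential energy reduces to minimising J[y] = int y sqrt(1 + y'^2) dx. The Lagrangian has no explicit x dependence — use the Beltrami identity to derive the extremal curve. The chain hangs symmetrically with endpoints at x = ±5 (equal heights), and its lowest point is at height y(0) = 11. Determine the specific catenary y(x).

The Lagrangian L(y, y') = y sqrt(1 + y'^2) has no explicit x dependence, so the Beltrami identity applies:
    L − y' ∂L/∂y' = C.
Compute ∂L/∂y' = y · y' / sqrt(1 + y'^2). Then
    L − y' ∂L/∂y'
    = y sqrt(1 + y'^2) − y · y'^2 / sqrt(1 + y'^2)
    = y (1 + y'^2 − y'^2) / sqrt(1 + y'^2)
    = y / sqrt(1 + y'^2) = C.
Squaring gives y^2 = C^2 (1 + y'^2), i.e.
    y'^2 = y^2 / C^2 − 1.
Separating variables,
    dy / sqrt(y^2 − C^2) = dx / C,
and integrating gives arccosh(y / C) = (x − a)/C, so
    y(x) = C cosh((x − a)/C),
the catenary. The constants C and a are fixed by the two endpoint conditions (and, for the hanging-chain problem, the length constraint selects C).
Now fit the given data. The endpoints x = ±5 are symmetric at equal height, so the catenary is even about its minimum: a = 0 and y(x) = C cosh(x/C). The lowest point is y(0) = C cosh(0) = C, and we are told y(0) = 11, so C = 11. Therefore
    y(x) = 11 cosh(x/11),
and at the endpoints
    y(±5) = 11 cosh(5/11).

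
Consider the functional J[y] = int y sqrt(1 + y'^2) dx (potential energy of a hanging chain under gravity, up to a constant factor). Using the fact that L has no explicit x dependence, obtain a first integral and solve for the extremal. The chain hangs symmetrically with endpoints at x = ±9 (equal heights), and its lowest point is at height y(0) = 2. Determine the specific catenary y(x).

The Lagrangian L(y, y') = y sqrt(1 + y'^2) has no explicit x dependence, so the Beltrami identity applies:
    L − y' ∂L/∂y' = C.
Compute ∂L/∂y' = y · y' / sqrt(1 + y'^2). Then
    L − y' ∂L/∂y'
    = y sqrt(1 + y'^2) − y · y'^2 / sqrt(1 + y'^2)
    = y (1 + y'^2 − y'^2) / sqrt(1 + y'^2)
    = y / sqrt(1 + y'^2) = C.
Squaring gives y^2 = C^2 (1 + y'^2), i.e.
    y'^2 = y^2 / C^2 − 1.
Separating variables,
    dy / sqrt(y^2 − C^2) = dx / C,
and integrating gives arccosh(y / C) = (x − a)/C, so
    y(x) = C cosh((x − a)/C),
the catenary. The constants C and a are fixed by the two endpoint conditions (and, for the hanging-chain problem, the length constraint selects C).
Now fit the given data. The endpoints x = ±9 are symmetric at equal height, so the catenary is even about its minimum: a = 0 and y(x) = C cosh(x/C). The lowest point is y(0) = C cosh(0) = C, and we are told y(0) = 2, so C = 2. Therefore
    y(x) = 2 cosh(x/2),
and at the endpoints
    y(±9) = 2 cosh(9/2).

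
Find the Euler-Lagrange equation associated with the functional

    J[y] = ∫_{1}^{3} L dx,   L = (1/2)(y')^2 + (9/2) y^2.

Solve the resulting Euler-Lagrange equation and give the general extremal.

The Lagrangian is L = (1/2)(y')^2 + (9/2) y^2.
∂L/∂y = 9y.
∂L/∂y' = y'.
The Euler-Lagrange equation d/dx(∂L/∂y') − ∂L/∂y = 0 becomes:
    y'' - 9 y = 0
General solution: y(x) = A e^(3x) + B e^(-3x), where A and B are arbitrary constants fixed by the endpoint conditions.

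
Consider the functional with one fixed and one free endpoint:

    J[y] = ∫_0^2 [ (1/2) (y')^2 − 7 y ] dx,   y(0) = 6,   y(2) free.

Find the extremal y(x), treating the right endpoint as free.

The Lagrangian L = (1/2) (y')^2 − 7 y gives
    ∂L/∂y = −7,   ∂L/∂y' = y'.
Euler-Lagrange: d/dx(y') − (−7) = 0, i.e. y'' + 7 = 0, so
    y(x) = −(7/2) x^2 + C1 x + C2.
Fixed left endpoint y(0) = 6 ⇒ C2 = 6.
The right endpoint x = 2 is free, so the natural (transversality) condition is ∂L/∂y' |_{x=2} = 0, i.e. y'(2) = 0.
Compute y'(x) = −7 x + C1, so y'(2) = −14 + C1 = 0 ⇒ C1 = 14.
Therefore the extremal is
    y(x) = −(7/2) x^2 + 14 x + 6.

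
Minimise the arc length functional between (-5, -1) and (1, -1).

Arc-length functional: J[y] = ∫ sqrt(1 + (y')^2) dx.
Lagrangian L = sqrt(1 + (y')^2) has no explicit y dependence, so ∂L/∂y = 0 and the Euler-Lagrange equation gives
    d/dx( y' / sqrt(1 + (y')^2) ) = 0  ⇒  y' / sqrt(1 + (y')^2) = const.
Hence y' is constant, so y(x) is affine.
Fitting the endpoints (-5, -1) and (1, -1):
    slope m = ((-1) − (-1)) / (1 − (-5)) = 0,
    intercept c = (-1) − m·(-5) = -1.
Extremal: y(x) = -1.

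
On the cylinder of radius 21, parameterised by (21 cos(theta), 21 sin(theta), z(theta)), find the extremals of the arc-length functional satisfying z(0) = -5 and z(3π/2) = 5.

Parameterise the cylinder of radius R = 21 as
    r(θ) = (21 cos θ, 21 sin θ, z(θ)).
The arc-length element is
    ds = sqrt(441 + (dz/dθ)^2) dθ,
so the Lagrangian is L = sqrt(441 + z'^2).
L depends on z' only, not on z or θ, so ∂L/∂z = 0 and
    ∂L/∂z' = z' / sqrt(441 + z'^2).
The Euler-Lagrange equation gives
    d/dθ( z' / sqrt(441 + z'^2) ) = 0,
so z' is constant. Integrating once:
    z(θ) = a θ + b,
a helix on the cylinder (a straight line when the cylinder is unrolled). The constants a, b are determined by the endpoint conditions.
With endpoint conditions z(0) = -5 and z(3π/2) = 5: from z(0) = b we get b = -5, and a·3π/2 + -5 = 5 gives a = 20/(3π), so
    z(θ) = (20/(3π)) θ − 5.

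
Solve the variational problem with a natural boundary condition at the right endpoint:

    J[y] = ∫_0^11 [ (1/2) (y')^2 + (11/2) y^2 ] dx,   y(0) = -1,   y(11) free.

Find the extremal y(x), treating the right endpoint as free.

The Lagrangian L = (1/2) (y')^2 + (11/2) y^2 gives
    ∂L/∂y = 11 y,   ∂L/∂y' = y'.
Euler-Lagrange: y'' − 11 y = 0.
With k = sqrt(11), the general solution is
    y(x) = A cosh(sqrt(11) x) + B sinh(sqrt(11) x).
Fixed left endpoint y(0) = -1 ⇒ A = -1.
The right endpoint x = 11 is free, so the natural (transversality) condition is ∂L/∂y' |_{x=11} = 0, i.e. y'(11) = 0.
Compute y'(x) = A k sinh(k x) + B k cosh(k x), so
    y'(11) = A k sinh(k·11) + B k cosh(k·11) = 0
    ⇒ B = −A tanh(k·11) = tanh(sqrt(11)·11).
Therefore the extremal is
    y(x) = −cosh(sqrt(11) x) + tanh(sqrt(11)·11) sinh(sqrt(11) x).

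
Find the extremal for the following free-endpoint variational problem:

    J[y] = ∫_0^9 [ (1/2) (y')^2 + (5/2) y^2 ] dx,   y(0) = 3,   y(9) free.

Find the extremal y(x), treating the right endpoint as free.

The Lagrangian L = (1/2) (y')^2 + (5/2) y^2 gives
    ∂L/∂y = 5 y,   ∂L/∂y' = y'.
Euler-Lagrange: y'' − 5 y = 0.
With k = sqrt(5), the general solution is
    y(x) = A cosh(sqrt(5) x) + B sinh(sqrt(5) x).
Fixed left endpoint y(0) = 3 ⇒ A = 3.
The right endpoint x = 9 is free, so the natural (transversality) condition is ∂L/∂y' |_{x=9} = 0, i.e. y'(9) = 0.
Compute y'(x) = A k sinh(k x) + B k cosh(k x), so
    y'(9) = A k sinh(k·9) + B k cosh(k·9) = 0
    ⇒ B = −A tanh(k·9) = − 3 tanh(sqrt(5)·9).
Therefore the extremal is
    y(x) = 3 cosh(sqrt(5) x) − 3 tanh(sqrt(5)·9) sinh(sqrt(5) x).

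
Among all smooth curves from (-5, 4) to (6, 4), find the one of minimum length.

Arc-length functional: J[y] = ∫ sqrt(1 + (y')^2) dx.
Lagrangian L = sqrt(1 + (y')^2) has no explicit y dependence, so ∂L/∂y = 0 and the Euler-Lagrange equation gives
    d/dx( y' / sqrt(1 + (y')^2) ) = 0  ⇒  y' / sqrt(1 + (y')^2) = const.
Hence y' is constant, so y(x) is affine.
Fitting the endpoints (-5, 4) and (6, 4):
    slope m = (4 − 4) / (6 − (-5)) = 0,
    intercept c = 4 − m·(-5) = 4.
Extremal: y(x) = 4.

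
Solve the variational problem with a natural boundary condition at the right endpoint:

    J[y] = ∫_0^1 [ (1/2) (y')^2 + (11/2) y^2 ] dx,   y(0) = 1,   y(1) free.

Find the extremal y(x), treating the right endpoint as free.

The Lagrangian L = (1/2) (y')^2 + (11/2) y^2 gives
    ∂L/∂y = 11 y,   ∂L/∂y' = y'.
Euler-Lagrange: y'' − 11 y = 0.
With k = sqrt(11), the general solution is
    y(x) = A cosh(sqrt(11) x) + B sinh(sqrt(11) x).
Fixed left endpoint y(0) = 1 ⇒ A = 1.
The right endpoint x = 1 is free, so the natural (transversality) condition is ∂L/∂y' |_{x=1} = 0, i.e. y'(1) = 0.
Compute y'(x) = A k sinh(k x) + B k cosh(k x), so
    y'(1) = A k sinh(k·1) + B k cosh(k·1) = 0
    ⇒ B = −A tanh(k·1) = − tanh(sqrt(11)·1).
Therefore the extremal is
    y(x) = cosh(sqrt(11) x) − tanh(sqrt(11)·1) sinh(sqrt(11) x).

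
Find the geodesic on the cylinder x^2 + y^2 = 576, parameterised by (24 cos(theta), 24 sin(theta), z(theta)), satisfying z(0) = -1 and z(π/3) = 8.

Parameterise the cylinder of radius R = 24 as
    r(θ) = (24 cos θ, 24 sin θ, z(θ)).
The arc-length element is
    ds = sqrt(576 + (dz/dθ)^2) dθ,
so the Lagrangian is L = sqrt(576 + z'^2).
L depends on z' only, not on z or θ, so ∂L/∂z = 0 and
    ∂L/∂z' = z' / sqrt(576 + z'^2).
The Euler-Lagrange equation gives
    d/dθ( z' / sqrt(576 + z'^2) ) = 0,
so z' is constant. Integrating once:
    z(θ) = a θ + b,
a helix on the cylinder (a straight line when the cylinder is unrolled). The constants a, b are determined by the endpoint conditions.
With endpoint conditions z(0) = -1 and z(π/3) = 8: from z(0) = b we get b = -1, and a·π/3 + -1 = 8 gives a = 27/π, so
    z(θ) = (27/π) θ − 1.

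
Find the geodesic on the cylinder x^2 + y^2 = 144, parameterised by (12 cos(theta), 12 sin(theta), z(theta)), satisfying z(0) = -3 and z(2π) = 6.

Parameterise the cylinder of radius R = 12 as
    r(θ) = (12 cos θ, 12 sin θ, z(θ)).
The arc-length element is
    ds = sqrt(144 + (dz/dθ)^2) dθ,
so the Lagrangian is L = sqrt(144 + z'^2).
L depends on z' only, not on z or θ, so ∂L/∂z = 0 and
    ∂L/∂z' = z' / sqrt(144 + z'^2).
The Euler-Lagrange equation gives
    d/dθ( z' / sqrt(144 + z'^2) ) = 0,
so z' is constant. Integrating once:
    z(θ) = a θ + b,
a helix on the cylinder (a straight line when the cylinder is unrolled). The constants a, b are determined by the endpoint conditions.
With endpoint conditions z(0) = -3 and z(2π) = 6: from z(0) = b we get b = -3, and a·2π + -3 = 6 gives a = 9/(2π), so
    z(θ) = (9/(2π)) θ − 3.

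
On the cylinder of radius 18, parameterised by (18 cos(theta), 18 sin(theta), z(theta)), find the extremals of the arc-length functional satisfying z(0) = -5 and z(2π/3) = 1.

Parameterise the cylinder of radius R = 18 as
    r(θ) = (18 cos θ, 18 sin θ, z(θ)).
The arc-length element is
    ds = sqrt(324 + (dz/dθ)^2) dθ,
so the Lagrangian is L = sqrt(324 + z'^2).
L depends on z' only, not on z or θ, so ∂L/∂z = 0 and
    ∂L/∂z' = z' / sqrt(324 + z'^2).
The Euler-Lagrange equation gives
    d/dθ( z' / sqrt(324 + z'^2) ) = 0,
so z' is constant. Integrating once:
    z(θ) = a θ + b,
a helix on the cylinder (a straight line when the cylinder is unrolled). The constants a, b are determined by the endpoint conditions.
With endpoint conditions z(0) = -5 and z(2π/3) = 1: from z(0) = b we get b = -5, and a·2π/3 + -5 = 1 gives a = 9/π, so
    z(θ) = (9/π) θ − 5.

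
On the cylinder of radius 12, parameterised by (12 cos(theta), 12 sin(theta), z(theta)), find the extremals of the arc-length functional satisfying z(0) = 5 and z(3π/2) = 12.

Parameterise the cylinder of radius R = 12 as
    r(θ) = (12 cos θ, 12 sin θ, z(θ)).
The arc-length element is
    ds = sqrt(144 + (dz/dθ)^2) dθ,
so the Lagrangian is L = sqrt(144 + z'^2).
L depends on z' only, not on z or θ, so ∂L/∂z = 0 and
    ∂L/∂z' = z' / sqrt(144 + z'^2).
The Euler-Lagrange equation gives
    d/dθ( z' / sqrt(144 + z'^2) ) = 0,
so z' is constant. Integrating once:
    z(θ) = a θ + b,
a helix on the cylinder (a straight line when the cylinder is unrolled). The constants a, b are determined by the endpoint conditions.
With endpoint conditions z(0) = 5 and z(3π/2) = 12: from z(0) = b we get b = 5, and a·3π/2 + 5 = 12 gives a = 14/(3π), so
    z(θ) = (14/(3π)) θ + 5.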